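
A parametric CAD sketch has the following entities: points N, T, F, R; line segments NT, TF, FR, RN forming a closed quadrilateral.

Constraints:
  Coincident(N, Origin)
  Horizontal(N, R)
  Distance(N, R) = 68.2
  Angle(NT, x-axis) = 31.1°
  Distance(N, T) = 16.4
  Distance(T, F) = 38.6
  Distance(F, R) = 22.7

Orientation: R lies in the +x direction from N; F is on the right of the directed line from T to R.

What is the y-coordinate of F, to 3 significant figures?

-10.1

Checks: |TF| = 38.60 ✓; |FR| = 22.70 ✓.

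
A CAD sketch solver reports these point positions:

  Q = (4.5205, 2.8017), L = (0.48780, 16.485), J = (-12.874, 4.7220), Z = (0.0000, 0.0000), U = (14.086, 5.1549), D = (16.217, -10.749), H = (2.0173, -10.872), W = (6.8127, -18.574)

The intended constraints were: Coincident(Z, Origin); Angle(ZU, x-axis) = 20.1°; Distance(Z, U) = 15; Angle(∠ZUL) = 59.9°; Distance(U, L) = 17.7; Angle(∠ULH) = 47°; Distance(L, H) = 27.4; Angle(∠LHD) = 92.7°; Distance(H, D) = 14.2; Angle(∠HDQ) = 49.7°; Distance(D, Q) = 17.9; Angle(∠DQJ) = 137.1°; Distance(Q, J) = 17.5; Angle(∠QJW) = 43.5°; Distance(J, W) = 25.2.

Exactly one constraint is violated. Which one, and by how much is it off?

Distance(J, W) = 25.2 — off by 5.30.

Z = (0.00, 0.00) ✓; ZU at 20.10° ✓; |ZU| = 15.00 ✓; ∠ZUL = 59.90° ✓; |UL| = 17.70 ✓; ∠ULH = 47.00° ✓; |LH| = 27.40 ✓; ∠LHD = 92.70° ✓; |HD| = 14.20 ✓; ∠HDQ = 49.70° ✓; |DQ| = 17.90 ✓; ∠DQJ = 137.1° ✓; |QJ| = 17.50 ✓; ∠QJW = 43.50° ✓; |JW| = 30.50 ✗.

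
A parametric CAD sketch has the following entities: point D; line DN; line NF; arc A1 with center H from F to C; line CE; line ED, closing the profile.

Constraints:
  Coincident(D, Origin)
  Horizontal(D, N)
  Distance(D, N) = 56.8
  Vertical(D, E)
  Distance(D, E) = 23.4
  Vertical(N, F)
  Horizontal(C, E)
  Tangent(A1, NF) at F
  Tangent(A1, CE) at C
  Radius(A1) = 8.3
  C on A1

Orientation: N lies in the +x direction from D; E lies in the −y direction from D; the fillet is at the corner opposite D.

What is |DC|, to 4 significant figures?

53.85

D is at the origin; D and N share the same y with |DN| = 56.8 and N on the +x side, so N = (56.80, 0.000). DE is vertical with |DE| = 23.4 and E on the −y side, so E = (0.000, -23.40). The virtual corner opposite D is at (56.80, -23.40). Since A1 is tangent to NF there, HF ⟂ NF and the tangent condition forces HC to be normal to CE, with radius 8.3, so the center H sits 8.3 in from both sides at H = (48.50, -15.10). That places the tangent points at F = (56.80, -15.10) on NF and C = (48.50, -23.40) on CE. Then |DC| = |C − D| = 53.85.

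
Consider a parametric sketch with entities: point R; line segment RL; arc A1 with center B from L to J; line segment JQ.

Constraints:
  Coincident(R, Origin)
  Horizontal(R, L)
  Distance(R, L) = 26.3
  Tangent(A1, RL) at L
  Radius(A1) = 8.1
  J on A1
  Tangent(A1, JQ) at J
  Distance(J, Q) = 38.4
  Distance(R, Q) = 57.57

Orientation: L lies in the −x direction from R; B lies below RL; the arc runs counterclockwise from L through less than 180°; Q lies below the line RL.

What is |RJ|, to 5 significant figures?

35.371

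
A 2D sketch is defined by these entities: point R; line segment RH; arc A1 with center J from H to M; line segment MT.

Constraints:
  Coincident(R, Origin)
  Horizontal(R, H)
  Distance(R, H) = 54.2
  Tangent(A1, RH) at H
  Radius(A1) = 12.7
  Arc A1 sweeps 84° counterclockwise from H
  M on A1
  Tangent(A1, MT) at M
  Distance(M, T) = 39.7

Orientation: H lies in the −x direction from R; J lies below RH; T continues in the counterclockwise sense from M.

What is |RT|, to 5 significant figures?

87.318

R is at the origin; R and H share the same y with |RH| = 54.2 and H on the −x side, so H = (-54.200, 0.0000). The tangent condition forces JH to be normal to RH, so J = H + (0, -12.7) = (-54.200, -12.700). On A1, H sits at bearing 90° from J; an 84° counterclockwise sweep puts M at bearing 174°, so M = J + 12.7·(cos 174°, sin 174°) = (-66.830, -11.372). Since A1 is tangent to MT there, JM ⟂ MT, so MT runs along (−sin 174°, cos 174°); with |MT| = 39.7, T = (-70.980, -50.855). Then |RT| = |T − R| = 87.318.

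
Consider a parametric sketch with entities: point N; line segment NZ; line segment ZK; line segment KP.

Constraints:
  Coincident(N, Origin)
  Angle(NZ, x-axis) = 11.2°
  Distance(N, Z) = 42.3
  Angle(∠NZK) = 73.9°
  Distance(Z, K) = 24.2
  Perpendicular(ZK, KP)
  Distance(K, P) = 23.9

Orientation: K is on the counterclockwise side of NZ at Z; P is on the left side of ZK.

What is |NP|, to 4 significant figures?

20.87

N is at the origin; NZ runs at 11.2° with length 42.3, so Z = 42.3·(cos 11.2°, sin 11.2°) = (41.49, 8.216). ∠NZK = 73.9°, so ZK runs at 11.2° + (180° − 73.9°) = 117.3° from the x-axis; with |ZK| = 24.2, K = Z + 24.2·(cos 117.3°, sin 117.3°) = (30.40, 29.72). The perpendicularity gives KP at right angles to ZK; with |KP| = 23.9 on the left of ZK, P = K + 23.9·(-0.8886, -0.4586) = (9.157, 18.76). Then |NP| = |P − N| = 20.87.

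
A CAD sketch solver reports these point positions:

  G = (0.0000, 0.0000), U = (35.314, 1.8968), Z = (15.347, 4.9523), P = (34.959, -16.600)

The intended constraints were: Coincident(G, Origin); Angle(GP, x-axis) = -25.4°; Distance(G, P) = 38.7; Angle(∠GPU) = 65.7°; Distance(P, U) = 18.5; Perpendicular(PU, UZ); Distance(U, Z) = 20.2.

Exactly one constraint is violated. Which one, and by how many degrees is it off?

Perpendicular(PU, UZ) — off by 7.60°.

G = (0.00, 0.00) ✓; GP at -25.40° ✓; |GP| = 38.70 ✓; ∠GPU = 65.70° ✓; |PU| = 18.50 ✓; ∠(PU, UZ) = 82.40° ✗; |UZ| = 20.20 ✓.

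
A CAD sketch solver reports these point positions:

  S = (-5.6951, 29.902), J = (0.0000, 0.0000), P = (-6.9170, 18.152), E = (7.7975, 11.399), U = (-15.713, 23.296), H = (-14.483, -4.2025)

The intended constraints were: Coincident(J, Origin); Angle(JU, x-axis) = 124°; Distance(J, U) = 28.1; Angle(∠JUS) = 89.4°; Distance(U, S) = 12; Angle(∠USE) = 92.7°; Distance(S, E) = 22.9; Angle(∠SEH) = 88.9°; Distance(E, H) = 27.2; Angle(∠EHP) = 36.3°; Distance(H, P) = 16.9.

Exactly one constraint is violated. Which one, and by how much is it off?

Distance(H, P) = 16.9 — off by 6.70.

J = (0.00, 0.00) ✓; JU at 124.0° ✓; |JU| = 28.10 ✓; ∠JUS = 89.40° ✓; |US| = 12.00 ✓; ∠USE = 92.70° ✓; |SE| = 22.90 ✓; ∠SEH = 88.90° ✓; |EH| = 27.20 ✓; ∠EHP = 36.30° ✓; |HP| = 23.60 ✗.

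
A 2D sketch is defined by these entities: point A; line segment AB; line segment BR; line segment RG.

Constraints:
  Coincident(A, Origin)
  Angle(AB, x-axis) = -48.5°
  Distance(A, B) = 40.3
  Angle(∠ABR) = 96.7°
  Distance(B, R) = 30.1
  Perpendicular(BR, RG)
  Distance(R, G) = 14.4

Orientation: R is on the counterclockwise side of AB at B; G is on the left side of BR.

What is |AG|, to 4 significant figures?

43.22

A is at the origin; AB runs at -48.5° with length 40.3, so B = 40.3·(cos -48.5°, sin -48.5°) = (26.70, -30.18). ∠ABR = 96.7°, so BR runs at -48.5° + (180° − 96.7°) = 34.80° from the x-axis; with |BR| = 30.1, R = B + 30.1·(cos 34.80°, sin 34.80°) = (51.42, -13.00). The perpendicularity gives RG at right angles to BR; with |RG| = 14.4 on the left of BR, G = R + 14.4·(-0.5707, 0.8211) = (43.20, -1.180). Then |AG| = |G − A| = 43.22.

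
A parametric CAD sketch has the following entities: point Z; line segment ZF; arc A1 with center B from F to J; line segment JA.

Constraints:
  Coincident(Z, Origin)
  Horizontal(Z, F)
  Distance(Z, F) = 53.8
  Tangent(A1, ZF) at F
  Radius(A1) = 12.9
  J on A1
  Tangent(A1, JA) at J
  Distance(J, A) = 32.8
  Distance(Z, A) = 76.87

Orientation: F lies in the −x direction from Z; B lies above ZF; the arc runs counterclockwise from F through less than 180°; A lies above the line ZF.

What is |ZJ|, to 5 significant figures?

47.243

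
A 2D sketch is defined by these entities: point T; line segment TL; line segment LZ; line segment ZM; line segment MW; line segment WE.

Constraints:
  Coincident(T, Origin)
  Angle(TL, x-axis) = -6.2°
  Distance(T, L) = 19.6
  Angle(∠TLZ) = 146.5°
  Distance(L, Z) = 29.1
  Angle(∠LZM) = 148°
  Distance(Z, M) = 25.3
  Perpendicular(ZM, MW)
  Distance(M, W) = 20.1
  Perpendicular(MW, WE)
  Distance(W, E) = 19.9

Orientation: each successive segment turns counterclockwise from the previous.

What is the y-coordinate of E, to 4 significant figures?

26.14

T is at the origin; TL runs at -6.2° with length 19.6, so L = (19.49, -2.117). ∠TLZ = 146.5° gives LZ at 27.30° from the x-axis; with |LZ| = 29.1, Z = (45.34, 11.23). ∠LZM = 148.0° gives ZM at 59.30° from the x-axis; with |ZM| = 25.3, M = (58.26, 32.98). The perpendicularity gives MW at right angles to ZM, so MW runs at 149.3°; with |MW| = 20.1, W = (40.98, 43.25). MW is perpendicular to WE, so WE runs at -120.7°; with |WE| = 19.9, E = (30.82, 26.14). So E.y = 26.14.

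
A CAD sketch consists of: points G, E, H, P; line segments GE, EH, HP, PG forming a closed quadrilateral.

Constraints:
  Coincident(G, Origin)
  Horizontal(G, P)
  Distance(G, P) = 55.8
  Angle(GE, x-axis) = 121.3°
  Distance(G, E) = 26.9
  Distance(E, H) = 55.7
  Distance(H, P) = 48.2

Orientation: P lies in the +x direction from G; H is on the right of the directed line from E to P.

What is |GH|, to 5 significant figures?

28.802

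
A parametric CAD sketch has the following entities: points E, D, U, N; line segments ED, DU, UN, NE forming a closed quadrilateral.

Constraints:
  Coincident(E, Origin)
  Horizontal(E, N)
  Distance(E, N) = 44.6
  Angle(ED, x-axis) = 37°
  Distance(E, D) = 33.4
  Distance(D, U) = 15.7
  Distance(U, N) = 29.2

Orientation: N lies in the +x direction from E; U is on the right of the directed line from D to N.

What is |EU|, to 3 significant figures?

18.4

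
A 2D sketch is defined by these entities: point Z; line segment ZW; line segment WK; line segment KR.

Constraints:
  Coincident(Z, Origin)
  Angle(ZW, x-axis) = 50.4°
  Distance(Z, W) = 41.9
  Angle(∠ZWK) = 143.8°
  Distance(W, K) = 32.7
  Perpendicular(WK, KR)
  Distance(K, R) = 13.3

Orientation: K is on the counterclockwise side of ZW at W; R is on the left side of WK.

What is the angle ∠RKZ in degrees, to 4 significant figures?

69.59°

Z is at the origin; ZW runs at 50.4° with length 41.9, so W = 41.9·(cos 50.4°, sin 50.4°) = (26.71, 32.28). ∠ZWK = 143.8°, so WK runs at 50.4° + (180° − 143.8°) = 86.60° from the x-axis; with |WK| = 32.7, K = W + 32.7·(cos 86.60°, sin 86.60°) = (28.65, 64.93). The perpendicularity gives KR at right angles to WK; with |KR| = 13.3 on the left of WK, R = K + 13.3·(-0.9982, 0.05931) = (15.37, 65.72). Then cos ∠RKZ = KR·KZ / (|KR||KZ|), giving 69.59°.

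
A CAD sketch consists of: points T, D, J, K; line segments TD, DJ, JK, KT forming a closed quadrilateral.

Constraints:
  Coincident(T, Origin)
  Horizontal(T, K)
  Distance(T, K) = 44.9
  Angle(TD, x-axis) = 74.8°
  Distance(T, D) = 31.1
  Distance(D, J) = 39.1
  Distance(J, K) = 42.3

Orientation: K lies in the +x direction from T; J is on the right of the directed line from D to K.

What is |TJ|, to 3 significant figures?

9.49

T is at the origin; T and K share the same y with |TK| = 44.9 and K in +x, so K = (44.9, 0). TD runs at 74.8° with |TD| = 31.1, so D = (8.15, 30.0). J is determined by |DJ| = 39.1 and |JK| = 42.3 together: it lies at the intersection of circle(D, 39.1) and circle(K, 42.3). With |DK| = 47.4, the foot of the radical line on DK is 21.0 from D and the perpendicular offset is √(39.1² − 21.0²) = 33.0. Taking the right-of-DK solution: J = (3.53, -8.81).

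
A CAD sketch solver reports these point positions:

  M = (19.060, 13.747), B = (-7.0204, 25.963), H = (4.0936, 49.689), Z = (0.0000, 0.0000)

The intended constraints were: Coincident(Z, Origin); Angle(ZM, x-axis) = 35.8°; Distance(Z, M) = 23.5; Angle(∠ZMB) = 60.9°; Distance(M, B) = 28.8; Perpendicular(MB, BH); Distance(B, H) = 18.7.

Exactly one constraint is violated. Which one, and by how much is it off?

Distance(B, H) = 18.7 — off by 7.50.

Z = (0.00, 0.00) ✓; ZM at 35.80° ✓; |ZM| = 23.50 ✓; ∠ZMB = 60.90° ✓; |MB| = 28.80 ✓; ∠(MB, BH) = 90.00° ✓; |BH| = 26.20 ✗.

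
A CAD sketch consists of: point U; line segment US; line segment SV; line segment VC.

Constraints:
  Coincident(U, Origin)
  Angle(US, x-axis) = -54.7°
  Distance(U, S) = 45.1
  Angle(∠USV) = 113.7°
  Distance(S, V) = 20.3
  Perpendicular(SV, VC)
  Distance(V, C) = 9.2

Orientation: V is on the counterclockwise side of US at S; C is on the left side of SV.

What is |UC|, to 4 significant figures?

50.07

U is at the origin; US runs at -54.7° with length 45.1, so S = 45.1·(cos -54.7°, sin -54.7°) = (26.06, -36.81). ∠USV = 113.7°, so SV runs at -54.7° + (180° − 113.7°) = 11.60° from the x-axis; with |SV| = 20.3, V = S + 20.3·(cos 11.60°, sin 11.60°) = (45.95, -32.73). SV ⟂ VC; with |VC| = 9.2 on the left of SV, C = V + 9.2·(-0.2011, 0.9796) = (44.10, -23.71). Then |UC| = |C − U| = 50.07.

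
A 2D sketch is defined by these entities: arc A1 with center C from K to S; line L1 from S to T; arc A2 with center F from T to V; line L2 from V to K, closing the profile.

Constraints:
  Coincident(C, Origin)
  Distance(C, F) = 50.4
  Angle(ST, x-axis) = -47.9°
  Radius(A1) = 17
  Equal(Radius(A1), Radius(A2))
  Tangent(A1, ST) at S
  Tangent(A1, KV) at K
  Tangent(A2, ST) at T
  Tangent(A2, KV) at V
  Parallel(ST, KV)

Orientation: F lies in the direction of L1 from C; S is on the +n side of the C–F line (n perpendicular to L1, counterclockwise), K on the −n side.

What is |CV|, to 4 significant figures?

53.19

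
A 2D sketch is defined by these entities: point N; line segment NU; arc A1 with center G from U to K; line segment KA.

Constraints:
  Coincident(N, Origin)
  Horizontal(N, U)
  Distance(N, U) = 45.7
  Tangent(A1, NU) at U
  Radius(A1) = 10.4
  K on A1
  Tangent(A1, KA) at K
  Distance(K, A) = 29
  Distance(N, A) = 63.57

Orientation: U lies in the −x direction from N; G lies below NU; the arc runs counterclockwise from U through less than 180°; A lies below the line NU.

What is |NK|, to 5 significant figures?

57.265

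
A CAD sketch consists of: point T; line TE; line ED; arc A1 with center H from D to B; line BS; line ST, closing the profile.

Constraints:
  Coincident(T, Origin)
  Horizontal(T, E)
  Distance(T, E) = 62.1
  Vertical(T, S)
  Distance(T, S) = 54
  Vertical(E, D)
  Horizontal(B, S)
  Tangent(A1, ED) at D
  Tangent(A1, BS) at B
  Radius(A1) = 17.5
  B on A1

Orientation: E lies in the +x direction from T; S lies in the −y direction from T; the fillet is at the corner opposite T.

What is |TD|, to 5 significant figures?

72.032

T is at the origin; TE is horizontal with |TE| = 62.1 and E on the +x side, so E = (62.100, 0.0000). T and S share the same x with |TS| = 54.0 and S on the −y side, so S = (0.0000, -54.000). The virtual corner opposite T is at (62.100, -54.000). Since A1 is tangent to ED there, HD ⟂ ED and the tangent condition forces HB to be normal to BS, with radius 17.5, so the center H sits 17.5 in from both sides at H = (44.600, -36.500). That places the tangent points at D = (62.100, -36.500) on ED and B = (44.600, -54.000) on BS. Then |TD| = |D − T| = 72.032.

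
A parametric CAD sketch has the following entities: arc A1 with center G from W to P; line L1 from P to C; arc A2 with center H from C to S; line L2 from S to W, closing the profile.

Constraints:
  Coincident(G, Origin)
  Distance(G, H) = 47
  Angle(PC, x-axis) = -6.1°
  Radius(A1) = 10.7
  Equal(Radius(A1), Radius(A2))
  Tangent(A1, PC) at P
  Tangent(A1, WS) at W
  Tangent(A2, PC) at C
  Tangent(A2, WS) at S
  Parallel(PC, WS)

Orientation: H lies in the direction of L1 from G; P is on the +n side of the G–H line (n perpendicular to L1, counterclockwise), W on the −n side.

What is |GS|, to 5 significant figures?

48.203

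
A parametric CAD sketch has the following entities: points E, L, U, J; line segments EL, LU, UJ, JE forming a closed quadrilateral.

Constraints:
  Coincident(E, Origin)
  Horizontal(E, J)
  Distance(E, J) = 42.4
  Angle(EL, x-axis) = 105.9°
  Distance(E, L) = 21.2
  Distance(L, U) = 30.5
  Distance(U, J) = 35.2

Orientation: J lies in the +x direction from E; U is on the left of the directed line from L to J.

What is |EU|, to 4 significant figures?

37.62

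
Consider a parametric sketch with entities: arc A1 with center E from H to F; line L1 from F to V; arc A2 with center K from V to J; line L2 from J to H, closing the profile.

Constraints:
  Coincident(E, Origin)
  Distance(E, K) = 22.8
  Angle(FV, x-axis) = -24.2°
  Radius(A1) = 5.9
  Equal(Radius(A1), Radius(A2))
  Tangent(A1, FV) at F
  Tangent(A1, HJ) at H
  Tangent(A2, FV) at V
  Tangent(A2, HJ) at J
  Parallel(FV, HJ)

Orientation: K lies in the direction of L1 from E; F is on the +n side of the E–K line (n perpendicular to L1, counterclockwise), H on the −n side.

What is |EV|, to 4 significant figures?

23.55

The slot axis is L1's direction at -24.2°, so u = (cos -24.2°, sin -24.2°) = (0.9121, -0.4099) and n = (−sin -24.2°, cos -24.2°) = (0.4099, 0.9121). E is at the origin and K lies 22.8 along u from E, so K = 22.8·u = (20.80, -9.346). Tangency of A1 to both parallel lines with radius 5.9 puts F and H at E ± 5.9·n: F = (2.419, 5.382), H = (-2.419, -5.382). Equal radii place V and J the same way about K: V = K + 5.9·n = (23.21, -3.965), J = K − 5.9·n = (18.38, -14.73). Then |EV| = |V − E| = 23.55.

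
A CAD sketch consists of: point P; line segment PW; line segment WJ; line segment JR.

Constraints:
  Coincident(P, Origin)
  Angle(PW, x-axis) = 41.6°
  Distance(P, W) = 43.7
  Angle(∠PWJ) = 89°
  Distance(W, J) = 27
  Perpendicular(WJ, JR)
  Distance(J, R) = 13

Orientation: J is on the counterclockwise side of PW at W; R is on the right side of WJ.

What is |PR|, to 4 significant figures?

62.47

P is at the origin; PW runs at 41.6° with length 43.7, so W = 43.7·(cos 41.6°, sin 41.6°) = (32.68, 29.01). ∠PWJ = 89.0°, so WJ runs at 41.6° + (180° − 89.0°) = 132.6° from the x-axis; with |WJ| = 27.0, J = W + 27.0·(cos 132.6°, sin 132.6°) = (14.40, 48.89). WJ ⟂ JR; with |JR| = 13.0 on the right of WJ, R = J + 13.0·(0.7361, 0.6769) = (23.97, 57.69). Then |PR| = |R − P| = 62.47.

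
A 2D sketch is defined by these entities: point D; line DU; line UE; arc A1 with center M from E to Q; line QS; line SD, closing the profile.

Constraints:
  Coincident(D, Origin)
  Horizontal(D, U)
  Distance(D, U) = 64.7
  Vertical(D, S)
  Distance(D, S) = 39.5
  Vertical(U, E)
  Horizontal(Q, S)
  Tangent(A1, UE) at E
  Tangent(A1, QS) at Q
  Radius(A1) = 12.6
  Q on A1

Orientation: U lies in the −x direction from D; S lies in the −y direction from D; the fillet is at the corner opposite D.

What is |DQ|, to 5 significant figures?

65.381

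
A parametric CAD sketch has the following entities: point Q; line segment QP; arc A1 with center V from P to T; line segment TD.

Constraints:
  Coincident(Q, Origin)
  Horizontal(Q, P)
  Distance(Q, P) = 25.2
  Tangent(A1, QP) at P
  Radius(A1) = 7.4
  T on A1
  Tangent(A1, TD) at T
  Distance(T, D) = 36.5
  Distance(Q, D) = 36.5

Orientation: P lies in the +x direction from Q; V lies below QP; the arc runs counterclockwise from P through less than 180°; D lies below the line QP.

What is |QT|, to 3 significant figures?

19.0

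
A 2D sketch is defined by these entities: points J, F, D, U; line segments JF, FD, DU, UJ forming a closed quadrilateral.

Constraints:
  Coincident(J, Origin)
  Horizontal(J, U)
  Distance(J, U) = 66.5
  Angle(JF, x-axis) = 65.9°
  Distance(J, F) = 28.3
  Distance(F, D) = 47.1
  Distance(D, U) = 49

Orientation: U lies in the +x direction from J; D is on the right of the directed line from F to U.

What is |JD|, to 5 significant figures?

29.695

J is at the origin; JU is horizontal with |JU| = 66.5 and U in +x, so U = (66.5, 0). JF runs at 65.9° with |JF| = 28.3, so F = (11.556, 25.833). D is determined by |FD| = 47.1 and |DU| = 49.0 together: it lies at the intersection of circle(F, 47.1) and circle(U, 49.0). With |FU| = 60.714, the foot of the radical line on FU is 28.853 from F and the perpendicular offset is √(47.1² − 28.853²) = 37.228. Taking the right-of-FU solution: D = (21.827, -20.133).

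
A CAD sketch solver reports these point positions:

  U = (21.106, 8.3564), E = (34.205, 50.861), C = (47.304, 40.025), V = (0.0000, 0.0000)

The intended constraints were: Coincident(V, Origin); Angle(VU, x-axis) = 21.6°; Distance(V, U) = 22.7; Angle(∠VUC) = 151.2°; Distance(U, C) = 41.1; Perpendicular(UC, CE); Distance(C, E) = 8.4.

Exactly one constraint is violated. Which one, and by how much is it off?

Distance(C, E) = 8.4 — off by 8.60.

V = (0.00, 0.00) ✓; VU at 21.60° ✓; |VU| = 22.70 ✓; ∠VUC = 151.2° ✓; |UC| = 41.10 ✓; ∠(UC, CE) = 90.00° ✓; |CE| = 17.00 ✗.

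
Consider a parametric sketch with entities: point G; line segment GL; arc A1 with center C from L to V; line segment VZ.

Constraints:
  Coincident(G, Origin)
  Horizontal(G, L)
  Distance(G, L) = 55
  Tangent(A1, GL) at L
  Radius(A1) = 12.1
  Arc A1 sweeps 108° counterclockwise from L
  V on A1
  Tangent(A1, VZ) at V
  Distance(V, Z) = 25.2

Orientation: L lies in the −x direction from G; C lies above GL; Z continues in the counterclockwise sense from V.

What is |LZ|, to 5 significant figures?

39.979

On A1, L sits at bearing -90° from C; a 108° counterclockwise sweep puts V at bearing 18°, so V = C + 12.1·(cos 18°, sin 18°) = (-43.492, 15.839). Tangency of A1 to VZ means the radius CV is perpendicular to VZ, so VZ runs along (−sin 18°, cos 18°); with |VZ| = 25.2, Z = (-51.279, 39.806). Then |LZ| = |Z − L| = 39.979.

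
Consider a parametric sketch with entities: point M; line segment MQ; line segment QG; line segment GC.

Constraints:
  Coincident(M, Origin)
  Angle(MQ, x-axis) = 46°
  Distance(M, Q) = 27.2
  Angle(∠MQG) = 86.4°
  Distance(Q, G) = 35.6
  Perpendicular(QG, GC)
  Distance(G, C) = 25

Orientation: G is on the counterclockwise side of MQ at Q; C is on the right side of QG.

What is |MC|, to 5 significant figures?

62.193

M is at the origin; MQ runs at 46.0° with length 27.2, so Q = 27.2·(cos 46.0°, sin 46.0°) = (18.895, 19.566). ∠MQG = 86.4°, so QG runs at 46.0° + (180° − 86.4°) = 139.60° from the x-axis; with |QG| = 35.6, G = Q + 35.6·(cos 139.60°, sin 139.60°) = (-8.2161, 42.639). QG is perpendicular to GC; with |GC| = 25.0 on the right of QG, C = G + 25.0·(0.64812, 0.76154) = (7.9869, 61.678). Then |MC| = |C − M| = 62.193.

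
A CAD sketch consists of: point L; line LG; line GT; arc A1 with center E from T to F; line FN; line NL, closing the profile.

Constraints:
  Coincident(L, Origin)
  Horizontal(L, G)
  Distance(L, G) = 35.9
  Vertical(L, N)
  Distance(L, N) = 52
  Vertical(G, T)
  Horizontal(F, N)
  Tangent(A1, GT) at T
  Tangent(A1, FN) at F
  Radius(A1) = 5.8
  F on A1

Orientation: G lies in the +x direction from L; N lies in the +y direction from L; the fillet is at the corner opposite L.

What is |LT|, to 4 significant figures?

58.51

The virtual corner opposite L is at (35.90, 52.00). The tangent condition forces ET to be normal to GT and A1 meets FN tangentially, so EF is at right angles to FN, with radius 5.8, so the center E sits 5.8 in from both sides at E = (30.10, 46.20). That places the tangent points at T = (35.90, 46.20) on GT and F = (30.10, 52.00) on FN. Then |LT| = |T − L| = 58.51.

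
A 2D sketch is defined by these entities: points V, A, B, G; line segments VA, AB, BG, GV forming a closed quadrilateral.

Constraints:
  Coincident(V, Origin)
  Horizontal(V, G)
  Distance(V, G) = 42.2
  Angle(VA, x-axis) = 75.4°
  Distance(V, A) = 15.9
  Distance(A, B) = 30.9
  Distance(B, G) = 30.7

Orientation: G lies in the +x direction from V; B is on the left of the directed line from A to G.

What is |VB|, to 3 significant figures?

43.0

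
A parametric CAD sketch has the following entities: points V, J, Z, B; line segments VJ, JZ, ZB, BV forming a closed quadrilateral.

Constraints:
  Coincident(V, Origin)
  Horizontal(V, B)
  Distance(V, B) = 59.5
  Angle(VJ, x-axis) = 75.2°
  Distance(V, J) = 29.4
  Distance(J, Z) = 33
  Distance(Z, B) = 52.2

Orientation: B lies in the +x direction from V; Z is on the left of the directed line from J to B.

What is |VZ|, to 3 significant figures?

58.2

Checks: |JZ| = 33.00 ✓; |ZB| = 52.20 ✓.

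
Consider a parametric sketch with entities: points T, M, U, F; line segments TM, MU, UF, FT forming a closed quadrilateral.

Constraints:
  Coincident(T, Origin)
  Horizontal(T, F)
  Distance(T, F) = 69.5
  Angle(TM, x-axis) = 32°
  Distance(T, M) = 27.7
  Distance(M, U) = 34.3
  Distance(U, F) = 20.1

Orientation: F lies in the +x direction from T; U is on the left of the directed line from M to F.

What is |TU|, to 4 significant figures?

60.01

Checks: |MU| = 34.30 ✓; |UF| = 20.10 ✓.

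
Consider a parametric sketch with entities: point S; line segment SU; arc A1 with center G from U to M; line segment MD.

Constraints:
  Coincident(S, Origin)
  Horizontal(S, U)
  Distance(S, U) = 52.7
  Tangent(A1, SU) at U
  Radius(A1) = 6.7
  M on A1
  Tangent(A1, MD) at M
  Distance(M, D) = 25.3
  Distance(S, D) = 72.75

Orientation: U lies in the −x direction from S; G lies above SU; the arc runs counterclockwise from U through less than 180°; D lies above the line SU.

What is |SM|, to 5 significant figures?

49.563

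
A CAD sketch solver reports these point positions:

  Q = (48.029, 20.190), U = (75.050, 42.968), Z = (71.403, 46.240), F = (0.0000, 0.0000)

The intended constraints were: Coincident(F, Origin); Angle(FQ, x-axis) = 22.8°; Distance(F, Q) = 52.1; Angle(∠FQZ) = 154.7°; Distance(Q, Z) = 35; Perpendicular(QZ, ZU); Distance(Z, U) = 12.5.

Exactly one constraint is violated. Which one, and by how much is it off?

Distance(Z, U) = 12.5 — off by 7.60.

F = (0.00, 0.00) ✓; FQ at 22.80° ✓; |FQ| = 52.10 ✓; ∠FQZ = 154.7° ✓; |QZ| = 35.00 ✓; ∠(QZ, ZU) = 90.00° ✓; |ZU| = 4.900 ✗.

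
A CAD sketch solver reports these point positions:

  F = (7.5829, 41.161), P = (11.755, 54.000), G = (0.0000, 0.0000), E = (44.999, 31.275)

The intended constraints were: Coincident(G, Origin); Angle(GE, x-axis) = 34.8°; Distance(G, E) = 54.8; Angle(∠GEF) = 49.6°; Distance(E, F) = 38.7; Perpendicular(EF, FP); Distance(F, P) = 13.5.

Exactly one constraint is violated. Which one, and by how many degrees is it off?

Perpendicular(EF, FP) — off by 3.20°.

G = (0.00, 0.00) ✓; GE at 34.80° ✓; |GE| = 54.80 ✓; ∠GEF = 49.60° ✓; |EF| = 38.70 ✓; ∠(EF, FP) = 93.20° ✗; |FP| = 13.50 ✓.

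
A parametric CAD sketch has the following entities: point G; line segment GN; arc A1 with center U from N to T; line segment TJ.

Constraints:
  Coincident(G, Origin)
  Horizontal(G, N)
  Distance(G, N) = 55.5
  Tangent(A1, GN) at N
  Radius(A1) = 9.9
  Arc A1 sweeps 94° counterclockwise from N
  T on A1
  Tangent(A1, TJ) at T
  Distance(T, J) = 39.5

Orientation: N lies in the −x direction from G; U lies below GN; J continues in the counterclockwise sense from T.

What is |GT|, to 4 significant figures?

66.23

G is at the origin; GN is horizontal with |GN| = 55.5 and N on the −x side, so N = (-55.50, 0.000). Since A1 is tangent to GN there, UN ⟂ GN, so U = N + (0, -9.9) = (-55.50, -9.900). On A1, N sits at bearing 90° from U; a 94° counterclockwise sweep puts T at bearing 184°, so T = U + 9.9·(cos 184°, sin 184°) = (-65.38, -10.59). Then |GT| = |T − G| = 66.23.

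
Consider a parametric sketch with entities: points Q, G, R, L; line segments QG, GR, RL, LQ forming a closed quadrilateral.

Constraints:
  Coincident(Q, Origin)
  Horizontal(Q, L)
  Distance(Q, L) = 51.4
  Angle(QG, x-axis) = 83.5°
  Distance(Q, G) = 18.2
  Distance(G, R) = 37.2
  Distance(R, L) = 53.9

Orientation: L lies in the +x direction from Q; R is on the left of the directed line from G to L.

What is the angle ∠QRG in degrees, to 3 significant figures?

10.4°

Checks: |GR| = 37.20 ✓; |RL| = 53.90 ✓.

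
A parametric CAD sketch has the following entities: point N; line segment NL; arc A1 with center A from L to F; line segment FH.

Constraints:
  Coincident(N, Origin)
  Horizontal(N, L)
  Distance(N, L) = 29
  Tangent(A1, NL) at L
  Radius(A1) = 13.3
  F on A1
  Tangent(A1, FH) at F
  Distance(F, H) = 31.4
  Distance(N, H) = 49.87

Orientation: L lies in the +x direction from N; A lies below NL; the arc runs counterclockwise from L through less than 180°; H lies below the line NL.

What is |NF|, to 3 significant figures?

21.6

N is at the origin; NL is horizontal with |NL| = 29.0 and L on the +x side, so L = (29.0, 0.00). The tangent condition forces AL to be normal to NL, so A = L + (0, -13.3) = (29.0, -13.3). Since AF ⟂ FH (tangency), |AH| = √(13.3² + 31.4²) = 34.1 regardless of where F sits on A1. So H lies on both circle(N, 49.87) and circle(A, 34.1); the below-NL intersection is H = (19.3, -46.0). F is the foot of the tangent from H: F = (15.8, -14.8).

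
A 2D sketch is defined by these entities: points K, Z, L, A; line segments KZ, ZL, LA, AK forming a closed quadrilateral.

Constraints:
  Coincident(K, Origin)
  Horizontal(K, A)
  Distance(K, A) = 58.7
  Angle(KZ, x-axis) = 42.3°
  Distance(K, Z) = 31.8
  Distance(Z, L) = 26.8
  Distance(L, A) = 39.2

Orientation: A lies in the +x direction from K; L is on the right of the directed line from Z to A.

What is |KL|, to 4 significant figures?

20.50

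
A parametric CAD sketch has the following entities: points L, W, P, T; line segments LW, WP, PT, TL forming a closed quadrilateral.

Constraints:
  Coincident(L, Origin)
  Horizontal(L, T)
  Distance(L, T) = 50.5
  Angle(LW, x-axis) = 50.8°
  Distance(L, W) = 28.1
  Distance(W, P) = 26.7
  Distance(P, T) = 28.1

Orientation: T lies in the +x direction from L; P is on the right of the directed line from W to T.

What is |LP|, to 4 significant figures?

23.19

L is at the origin; LT is horizontal with |LT| = 50.5 and T in +x, so T = (50.5, 0). LW runs at 50.8° with |LW| = 28.1, so W = (17.76, 21.78). P is determined by |WP| = 26.7 and |PT| = 28.1 together: it lies at the intersection of circle(W, 26.7) and circle(T, 28.1). With |WT| = 39.32, the foot of the radical line on WT is 18.68 from W and the perpendicular offset is √(26.7² − 18.68²) = 19.07. Taking the right-of-WT solution: P = (22.76, -4.453).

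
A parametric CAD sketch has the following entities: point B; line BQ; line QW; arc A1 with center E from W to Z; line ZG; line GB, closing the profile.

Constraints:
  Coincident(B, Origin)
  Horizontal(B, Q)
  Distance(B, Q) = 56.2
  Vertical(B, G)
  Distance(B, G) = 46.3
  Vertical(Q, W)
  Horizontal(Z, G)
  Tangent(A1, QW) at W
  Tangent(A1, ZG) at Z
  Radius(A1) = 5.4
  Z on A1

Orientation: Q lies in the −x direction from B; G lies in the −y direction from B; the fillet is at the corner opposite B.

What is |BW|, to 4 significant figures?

69.51

B is at the origin; BQ is horizontal with |BQ| = 56.2 and Q on the −x side, so Q = (-56.20, 0.000). BG is vertical with |BG| = 46.3 and G on the −y side, so G = (0.000, -46.30). The virtual corner opposite B is at (-56.20, -46.30). Since A1 is tangent to QW there, EW ⟂ QW and the tangent condition forces EZ to be normal to ZG, with radius 5.4, so the center E sits 5.4 in from both sides at E = (-50.80, -40.90). That places the tangent points at W = (-56.20, -40.90) on QW and Z = (-50.80, -46.30) on ZG. Then |BW| = |W − B| = 69.51.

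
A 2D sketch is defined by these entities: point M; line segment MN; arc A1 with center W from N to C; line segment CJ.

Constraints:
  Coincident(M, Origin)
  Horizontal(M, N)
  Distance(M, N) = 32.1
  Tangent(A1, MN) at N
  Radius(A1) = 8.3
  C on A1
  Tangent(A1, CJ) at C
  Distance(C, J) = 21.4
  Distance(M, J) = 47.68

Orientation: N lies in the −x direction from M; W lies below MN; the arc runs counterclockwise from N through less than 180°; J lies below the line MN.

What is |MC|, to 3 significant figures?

41.4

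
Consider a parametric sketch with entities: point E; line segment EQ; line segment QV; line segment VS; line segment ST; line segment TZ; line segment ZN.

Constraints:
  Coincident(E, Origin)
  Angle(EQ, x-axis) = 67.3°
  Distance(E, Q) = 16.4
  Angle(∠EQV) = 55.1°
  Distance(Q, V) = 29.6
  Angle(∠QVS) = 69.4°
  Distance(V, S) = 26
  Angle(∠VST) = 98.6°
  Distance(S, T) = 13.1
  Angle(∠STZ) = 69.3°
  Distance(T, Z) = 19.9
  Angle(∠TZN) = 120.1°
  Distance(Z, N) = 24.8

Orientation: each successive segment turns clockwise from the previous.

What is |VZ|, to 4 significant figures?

12.22

E is at the origin; EQ runs at 67.3° with length 16.4, so Q = (6.329, 15.13). ∠EQV = 55.1° gives QV at -57.60° from the x-axis; with |QV| = 29.6, V = (22.19, -9.862). ∠QVS = 69.4° gives VS at -168.2° from the x-axis; with |VS| = 26.0, S = (-3.261, -15.18). ∠VST = 98.6° gives ST at 110.4° from the x-axis; with |ST| = 13.1, T = (-7.828, -2.901). ∠STZ = 69.3° gives TZ at -0.3000° from the x-axis; with |TZ| = 19.9, Z = (12.07, -3.005). Then |VZ| = |Z − V| = 12.22.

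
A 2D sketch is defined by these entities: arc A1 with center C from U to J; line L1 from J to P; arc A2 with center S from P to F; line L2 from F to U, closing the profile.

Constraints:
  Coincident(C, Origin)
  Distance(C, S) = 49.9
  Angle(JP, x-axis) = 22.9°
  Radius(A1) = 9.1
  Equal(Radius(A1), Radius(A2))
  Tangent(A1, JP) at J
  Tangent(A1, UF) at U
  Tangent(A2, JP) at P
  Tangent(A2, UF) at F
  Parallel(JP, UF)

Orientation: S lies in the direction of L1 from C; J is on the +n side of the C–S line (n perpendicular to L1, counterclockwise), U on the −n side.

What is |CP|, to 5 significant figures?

50.723

Tangency of A1 to both parallel lines with radius 9.1 puts J and U at C ± 9.1·n: J = (-3.5410, 8.3828), U = (3.5410, -8.3828). Equal radii place P and F the same way about S: P = S + 9.1·n = (42.426, 27.800), F = S − 9.1·n = (49.508, 11.034). Then |CP| = |P − C| = 50.723.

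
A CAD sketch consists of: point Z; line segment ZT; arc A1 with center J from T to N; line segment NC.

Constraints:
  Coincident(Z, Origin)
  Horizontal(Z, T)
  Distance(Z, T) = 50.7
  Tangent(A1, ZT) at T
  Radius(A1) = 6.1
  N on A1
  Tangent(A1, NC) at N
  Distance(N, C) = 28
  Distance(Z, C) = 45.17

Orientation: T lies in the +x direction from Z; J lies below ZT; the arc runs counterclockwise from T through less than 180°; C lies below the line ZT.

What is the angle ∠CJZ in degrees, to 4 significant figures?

61.68°

Checks: Z = (0.00, 0.00) ✓; |JN| = 6.100 ✓; ∠(JN, NC) = 90.00° ✓; |NC| = 28.00 ✓; |ZC| = 45.17 ✓.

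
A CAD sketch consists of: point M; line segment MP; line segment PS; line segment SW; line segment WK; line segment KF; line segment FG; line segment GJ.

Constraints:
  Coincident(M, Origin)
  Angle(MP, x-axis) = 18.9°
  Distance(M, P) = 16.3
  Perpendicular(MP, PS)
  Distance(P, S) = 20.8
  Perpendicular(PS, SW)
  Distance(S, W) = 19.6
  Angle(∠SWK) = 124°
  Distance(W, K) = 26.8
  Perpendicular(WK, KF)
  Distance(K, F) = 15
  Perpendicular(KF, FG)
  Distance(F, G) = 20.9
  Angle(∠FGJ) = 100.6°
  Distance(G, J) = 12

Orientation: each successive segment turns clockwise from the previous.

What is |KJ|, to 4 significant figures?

23.33

M is at the origin; MP runs at 18.9° with length 16.3, so P = (15.42, 5.280). The perpendicularity gives PS at right angles to MP, so PS runs at -71.10°; with |PS| = 20.8, S = (22.16, -14.40). The perpendicularity gives SW at right angles to PS, so SW runs at -161.1°; with |SW| = 19.6, W = (3.615, -20.75). ∠SWK = 124.0° gives WK at 142.9° from the x-axis; with |WK| = 26.8, K = (-17.76, -4.582). WK is perpendicular to KF, so KF runs at 52.90°; with |KF| = 15.0, F = (-8.712, 7.382). The perpendicularity gives FG at right angles to KF, so FG runs at -37.10°; with |FG| = 20.9, G = (7.958, -5.225). ∠FGJ = 100.6° gives GJ at -116.5° from the x-axis; with |GJ| = 12.0, J = (2.603, -15.96). Then |KJ| = |J − K| = 23.33.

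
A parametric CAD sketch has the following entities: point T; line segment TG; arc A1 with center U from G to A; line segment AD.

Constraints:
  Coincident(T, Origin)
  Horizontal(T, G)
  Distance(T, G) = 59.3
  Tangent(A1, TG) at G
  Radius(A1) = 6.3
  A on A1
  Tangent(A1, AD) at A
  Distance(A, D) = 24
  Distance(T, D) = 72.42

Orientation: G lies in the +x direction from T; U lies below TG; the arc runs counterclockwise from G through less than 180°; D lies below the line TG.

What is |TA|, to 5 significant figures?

54.660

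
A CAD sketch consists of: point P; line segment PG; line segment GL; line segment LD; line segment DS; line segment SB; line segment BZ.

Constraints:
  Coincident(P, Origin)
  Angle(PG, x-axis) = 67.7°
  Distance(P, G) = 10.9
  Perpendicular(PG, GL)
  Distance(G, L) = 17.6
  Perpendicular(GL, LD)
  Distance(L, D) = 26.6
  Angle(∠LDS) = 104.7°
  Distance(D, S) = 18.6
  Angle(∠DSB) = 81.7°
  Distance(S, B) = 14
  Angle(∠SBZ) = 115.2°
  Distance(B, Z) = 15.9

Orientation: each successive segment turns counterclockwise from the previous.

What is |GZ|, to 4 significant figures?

14.72

P is at the origin; PG runs at 67.7° with length 10.9, so G = (4.136, 10.08). PG ⟂ GL, so GL runs at 157.7°; with |GL| = 17.6, L = (-12.15, 16.76). The perpendicularity gives LD at right angles to GL, so LD runs at -112.3°; with |LD| = 26.6, D = (-22.24, -7.847). ∠LDS = 104.7° gives DS at -37.00° from the x-axis; with |DS| = 18.6, S = (-7.387, -19.04). ∠DSB = 81.7° gives SB at 61.30° from the x-axis; with |SB| = 14.0, B = (-0.6634, -6.761). ∠SBZ = 115.2° gives BZ at 126.1° from the x-axis; with |BZ| = 15.9, Z = (-10.03, 6.086). Then |GZ| = |Z − G| = 14.72.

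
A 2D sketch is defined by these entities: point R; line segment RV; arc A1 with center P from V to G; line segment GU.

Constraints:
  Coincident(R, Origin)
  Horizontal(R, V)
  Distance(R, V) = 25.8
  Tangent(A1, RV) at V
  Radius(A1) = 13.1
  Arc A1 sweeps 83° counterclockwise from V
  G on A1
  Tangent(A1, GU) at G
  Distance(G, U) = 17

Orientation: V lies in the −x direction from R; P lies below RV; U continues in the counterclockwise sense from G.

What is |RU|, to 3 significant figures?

49.8

R is at the origin; RV is horizontal with |RV| = 25.8 and V on the −x side, so V = (-25.8, 0.00). Since A1 is tangent to RV there, PV ⟂ RV, so P = V + (0, -13.1) = (-25.8, -13.1). On A1, V sits at bearing 90° from P; an 83° counterclockwise sweep puts G at bearing 173°, so G = P + 13.1·(cos 173°, sin 173°) = (-38.8, -11.5). The tangent condition forces PG to be normal to GU, so GU runs along (−sin 173°, cos 173°); with |GU| = 17.0, U = (-40.9, -28.4). Then |RU| = |U − R| = 49.8.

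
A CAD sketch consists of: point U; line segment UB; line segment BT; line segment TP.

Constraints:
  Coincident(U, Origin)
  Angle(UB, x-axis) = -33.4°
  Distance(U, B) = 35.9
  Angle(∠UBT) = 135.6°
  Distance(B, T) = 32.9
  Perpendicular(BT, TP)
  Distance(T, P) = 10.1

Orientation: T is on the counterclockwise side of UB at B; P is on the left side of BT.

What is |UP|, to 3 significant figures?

60.4

U is at the origin; UB runs at -33.4° with length 35.9, so B = 35.9·(cos -33.4°, sin -33.4°) = (30.0, -19.8). ∠UBT = 135.6°, so BT runs at -33.4° + (180° − 135.6°) = 11.0° from the x-axis; with |BT| = 32.9, T = B + 32.9·(cos 11.0°, sin 11.0°) = (62.3, -13.5). The perpendicularity gives TP at right angles to BT; with |TP| = 10.1 on the left of BT, P = T + 10.1·(-0.191, 0.982) = (60.3, -3.57). Then |UP| = |P − U| = 60.4.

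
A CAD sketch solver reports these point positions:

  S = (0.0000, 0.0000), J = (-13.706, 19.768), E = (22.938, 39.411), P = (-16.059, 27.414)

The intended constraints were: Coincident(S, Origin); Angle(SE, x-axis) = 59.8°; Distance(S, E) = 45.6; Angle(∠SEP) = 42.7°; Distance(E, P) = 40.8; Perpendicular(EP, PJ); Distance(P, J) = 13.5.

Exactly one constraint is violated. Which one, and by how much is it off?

Distance(P, J) = 13.5 — off by 5.50.

S = (0.00, 0.00) ✓; SE at 59.80° ✓; |SE| = 45.60 ✓; ∠SEP = 42.70° ✓; |EP| = 40.80 ✓; ∠(EP, PJ) = 90.01° ✓; |PJ| = 8.000 ✗.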